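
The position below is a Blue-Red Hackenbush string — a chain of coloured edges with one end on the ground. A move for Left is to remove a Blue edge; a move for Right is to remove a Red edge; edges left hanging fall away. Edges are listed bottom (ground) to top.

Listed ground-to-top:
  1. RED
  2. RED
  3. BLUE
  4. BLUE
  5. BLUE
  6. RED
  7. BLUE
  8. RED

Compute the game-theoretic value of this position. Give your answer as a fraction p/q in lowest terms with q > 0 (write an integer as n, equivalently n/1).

-75/64

Recurse on prefixes of the 8-edge string RED RED BLUE BLUE BLUE RED BLUE RED:
edge 1 of 8 (RED): { ∅ | 0 } => -1
edge 2 of 8 (RED): { ∅ | -1,0 } => -2
edge 3 of 8 (BLUE): { -2 | -1,0 } => -3/2
edge 4 of 8 (BLUE): { -2,-3/2 | -1,0 } => -5/4
edge 5 of 8 (BLUE): { -2,-3/2,-5/4 | -1,0 } => -9/8
edge 6 of 8 (RED): { -2,-3/2,-5/4 | -9/8,-1,0 } => -19/16
edge 7 of 8 (BLUE): { -2,-3/2,-5/4,-19/16 | -9/8,-1,0 } => -37/32
edge 8 of 8 (RED): { -2,-3/2,-5/4,-19/16 | -37/32,-9/8,-1,0 } => -75/64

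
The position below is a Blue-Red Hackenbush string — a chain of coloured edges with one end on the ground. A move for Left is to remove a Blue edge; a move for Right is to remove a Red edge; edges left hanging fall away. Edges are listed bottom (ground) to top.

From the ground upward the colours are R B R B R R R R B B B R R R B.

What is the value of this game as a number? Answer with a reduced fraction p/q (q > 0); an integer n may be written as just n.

-12061/16384

edge 1 of 15 (R): { · | 0 } so -1
edge 2 of 15 (B): { -1 | 0 } so -1/2
edge 3 of 15 (R): { -1 | -1/2, 0 } so -3/4
edge 4 of 15 (B): { -1, -3/4 | -1/2, 0 } so -5/8
edge 5 of 15 (R): { -1, -3/4 | -5/8, -1/2, 0 } so -11/16
edge 6 of 15 (R): { -1, -3/4 | -11/16, -5/8, -1/2, 0 } so -23/32
edge 7 of 15 (R): { -1, -3/4 | -23/32, -11/16, -5/8, -1/2, 0 } so -47/64
edge 8 of 15 (R): { -1, -3/4 | -47/64, -23/32, -11/16, -5/8, -1/2, 0 } so -95/128
edge 9 of 15 (B): { -1, -3/4, -95/128 | -47/64, -23/32, -11/16, -5/8, -1/2, 0 } so -189/256
edge 10 of 15 (B): { -1, -3/4, -95/128, -189/256 | -47/64, -23/32, -11/16, -5/8, -1/2, 0 } so -377/512
edge 11 of 15 (B): { -1, -3/4, -95/128, -189/256, -377/512 | -47/64, -23/32, -11/16, -5/8, -1/2, 0 } so -753/1024
edge 12 of 15 (R): { -1, -3/4, -95/128, -189/256, -377/512 | -753/1024, -47/64, -23/32, -11/16, -5/8, -1/2, 0 } so -1507/2048
edge 13 of 15 (R): { -1, -3/4, -95/128, -189/256, -377/512 | -1507/2048, -753/1024, -47/64, -23/32, -11/16, -5/8, -1/2, 0 } so -3015/4096
edge 14 of 15 (R): { -1, -3/4, -95/128, -189/256, -377/512 | -3015/4096, -1507/2048, -753/1024, -47/64, -23/32, -11/16, -5/8, -1/2, 0 } so -6031/8192
edge 15 of 15 (B): { -1, -3/4, -95/128, -189/256, -377/512, -6031/8192 | -3015/4096, -1507/2048, -753/1024, -47/64, -23/32, -11/16, -5/8, -1/2, 0 } so -12061/16384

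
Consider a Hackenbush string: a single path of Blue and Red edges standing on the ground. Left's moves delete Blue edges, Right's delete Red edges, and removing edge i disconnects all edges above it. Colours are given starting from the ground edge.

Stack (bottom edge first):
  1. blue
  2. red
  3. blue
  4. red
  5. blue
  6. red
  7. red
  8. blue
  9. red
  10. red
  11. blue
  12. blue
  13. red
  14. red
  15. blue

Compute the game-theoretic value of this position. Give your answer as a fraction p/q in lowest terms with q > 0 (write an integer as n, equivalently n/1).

b: Left { 0 }, Right { · } => simplest 1
br: Left { 0 }, Right { 1 } => simplest 1/2
brb: Left { 0, 1/2 }, Right { 1 } => simplest 3/4
brbr: Left { 0, 1/2 }, Right { 3/4, 1 } => simplest 5/8
brbrb: Left { 0, 1/2, 5/8 }, Right { 3/4, 1 } => simplest 11/16
brbrbr: Left { 0, 1/2, 5/8 }, Right { 11/16, 3/4, 1 } => simplest 21/32
brbrbrr: Left { 0, 1/2, 5/8 }, Right { 21/32, 11/16, 3/4, 1 } => simplest 41/64
brbrbrrb: Left { 0, 1/2, 5/8, 41/64 }, Right { 21/32, 11/16, 3/4, 1 } => simplest 83/128
brbrbrrbr: Left { 0, 1/2, 5/8, 41/64 }, Right { 83/128, 21/32, 11/16, 3/4, 1 } => simplest 165/256
brbrbrrbrr: Left { 0, 1/2, 5/8, 41/64 }, Right { 165/256, 83/128, 21/32, 11/16, 3/4, 1 } => simplest 329/512
brbrbrrbrrb: Left { 0, 1/2, 5/8, 41/64, 329/512 }, Right { 165/256, 83/128, 21/32, 11/16, 3/4, 1 } => simplest 659/1024
brbrbrrbrrbb: Left { 0, 1/2, 5/8, 41/64, 329/512, 659/1024 }, Right { 165/256, 83/128, 21/32, 11/16, 3/4, 1 } => simplest 1319/2048
brbrbrrbrrbbr: Left { 0, 1/2, 5/8, 41/64, 329/512, 659/1024 }, Right { 1319/2048, 165/256, 83/128, 21/32, 11/16, 3/4, 1 } => simplest 2637/4096
brbrbrrbrrbbrr: Left { 0, 1/2, 5/8, 41/64, 329/512, 659/1024 }, Right { 2637/4096, 1319/2048, 165/256, 83/128, 21/32, 11/16, 3/4, 1 } => simplest 5273/8192
brbrbrrbrrbbrrb: Left { 0, 1/2, 5/8, 41/64, 329/512, 659/1024, 5273/8192 }, Right { 2637/4096, 1319/2048, 165/256, 83/128, 21/32, 11/16, 3/4, 1 } => simplest 10547/16384

10547/16384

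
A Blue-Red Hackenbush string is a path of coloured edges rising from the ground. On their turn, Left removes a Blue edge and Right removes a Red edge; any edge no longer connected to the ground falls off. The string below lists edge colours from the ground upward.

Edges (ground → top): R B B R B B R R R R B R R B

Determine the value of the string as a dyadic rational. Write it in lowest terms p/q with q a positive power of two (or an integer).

step 1: add R to get R; options L={ none } R={ 0 } — -1
step 2: add B to get RB; options L={ -1 } R={ 0 } — -1/2
step 3: add B to get RBB; options L={ -1; -1/2 } R={ 0 } — -1/4
step 4: add R to get RBBR; options L={ -1; -1/2 } R={ -1/4; 0 } — -3/8
step 5: add B to get RBBRB; options L={ -1; -1/2; -3/8 } R={ -1/4; 0 } — -5/16
step 6: add B to get RBBRBB; options L={ -1; -1/2; -3/8; -5/16 } R={ -1/4; 0 } — -9/32
step 7: add R to get RBBRBBR; options L={ -1; -1/2; -3/8; -5/16 } R={ -9/32; -1/4; 0 } — -19/64
step 8: add R to get RBBRBBRR; options L={ -1; -1/2; -3/8; -5/16 } R={ -19/64; -9/32; -1/4; 0 } — -39/128
step 9: add R to get RBBRBBRRR; options L={ -1; -1/2; -3/8; -5/16 } R={ -39/128; -19/64; -9/32; -1/4; 0 } — -79/256
step 10: add R to get RBBRBBRRRR; options L={ -1; -1/2; -3/8; -5/16 } R={ -79/256; -39/128; -19/64; -9/32; -1/4; 0 } — -159/512
step 11: add B to get RBBRBBRRRRB; options L={ -1; -1/2; -3/8; -5/16; -159/512 } R={ -79/256; -39/128; -19/64; -9/32; -1/4; 0 } — -317/1024
step 12: add R to get RBBRBBRRRRBR; options L={ -1; -1/2; -3/8; -5/16; -159/512 } R={ -317/1024; -79/256; -39/128; -19/64; -9/32; -1/4; 0 } — -635/2048
step 13: add R to get RBBRBBRRRRBRR; options L={ -1; -1/2; -3/8; -5/16; -159/512 } R={ -635/2048; -317/1024; -79/256; -39/128; -19/64; -9/32; -1/4; 0 } — -1271/4096
step 14: add B to get RBBRBBRRRRBRRB; options L={ -1; -1/2; -3/8; -5/16; -159/512; -1271/4096 } R={ -635/2048; -317/1024; -79/256; -39/128; -19/64; -9/32; -1/4; 0 } — -2541/8192

-2541/8192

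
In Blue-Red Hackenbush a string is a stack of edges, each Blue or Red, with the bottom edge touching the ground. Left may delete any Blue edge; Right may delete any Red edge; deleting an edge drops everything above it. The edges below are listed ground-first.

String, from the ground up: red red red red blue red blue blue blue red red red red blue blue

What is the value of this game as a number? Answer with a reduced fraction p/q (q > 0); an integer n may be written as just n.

Build g(s[:k]) for k = 1..15, string s = red red red red blue red blue blue blue red red red red blue blue.
r: Left { none }, Right { 0 } = simplest -1
rr: Left { none }, Right { -1,0 } = simplest -2
rrr: Left { none }, Right { -2,-1,0 } = simplest -3
rrrr: Left { none }, Right { -3,-2,-1,0 } = simplest -4
rrrrb: Left { -4 }, Right { -3,-2,-1,0 } = simplest -7/2
rrrrbr: Left { -4 }, Right { -7/2,-3,-2,-1,0 } = simplest -15/4
rrrrbrb: Left { -4,-15/4 }, Right { -7/2,-3,-2,-1,0 } = simplest -29/8
rrrrbrbb: Left { -4,-15/4,-29/8 }, Right { -7/2,-3,-2,-1,0 } = simplest -57/16
rrrrbrbbb: Left { -4,-15/4,-29/8,-57/16 }, Right { -7/2,-3,-2,-1,0 } = simplest -113/32
rrrrbrbbbr: Left { -4,-15/4,-29/8,-57/16 }, Right { -113/32,-7/2,-3,-2,-1,0 } = simplest -227/64
rrrrbrbbbrr: Left { -4,-15/4,-29/8,-57/16 }, Right { -227/64,-113/32,-7/2,-3,-2,-1,0 } = simplest -455/128
rrrrbrbbbrrr: Left { -4,-15/4,-29/8,-57/16 }, Right { -455/128,-227/64,-113/32,-7/2,-3,-2,-1,0 } = simplest -911/256
rrrrbrbbbrrrr: Left { -4,-15/4,-29/8,-57/16 }, Right { -911/256,-455/128,-227/64,-113/32,-7/2,-3,-2,-1,0 } = simplest -1823/512
rrrrbrbbbrrrrb: Left { -4,-15/4,-29/8,-57/16,-1823/512 }, Right { -911/256,-455/128,-227/64,-113/32,-7/2,-3,-2,-1,0 } = simplest -3645/1024
rrrrbrbbbrrrrbb: Left { -4,-15/4,-29/8,-57/16,-1823/512,-3645/1024 }, Right { -911/256,-455/128,-227/64,-113/32,-7/2,-3,-2,-1,0 } = simplest -7289/2048

-7289/2048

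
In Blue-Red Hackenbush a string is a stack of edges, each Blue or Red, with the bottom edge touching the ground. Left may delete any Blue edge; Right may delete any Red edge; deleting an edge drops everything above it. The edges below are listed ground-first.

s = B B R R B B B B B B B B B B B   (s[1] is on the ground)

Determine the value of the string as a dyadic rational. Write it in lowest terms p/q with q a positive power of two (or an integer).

Build g(s[:k]) for k = 1..15, string s = B B R R B B B B B B B B B B B.
g_1 [B]  L=[0]  R=[none]  gives 1
g_2 [BB]  L=[0, 1]  R=[none]  gives 2
g_3 [BBR]  L=[0, 1]  R=[2]  gives 3/2
g_4 [BBRR]  L=[0, 1]  R=[3/2, 2]  gives 5/4
g_5 [BBRRB]  L=[0, 1, 5/4]  R=[3/2, 2]  gives 11/8
g_6 [BBRRBB]  L=[0, 1, 5/4, 11/8]  R=[3/2, 2]  gives 23/16
g_7 [BBRRBBB]  L=[0, 1, 5/4, 11/8, 23/16]  R=[3/2, 2]  gives 47/32
g_8 [BBRRBBBB]  L=[0, 1, 5/4, 11/8, 23/16, 47/32]  R=[3/2, 2]  gives 95/64
g_9 [BBRRBBBBB]  L=[0, 1, 5/4, 11/8, 23/16, 47/32, 95/64]  R=[3/2, 2]  gives 191/128
g_10 [BBRRBBBBBB]  L=[0, 1, 5/4, 11/8, 23/16, 47/32, 95/64, 191/128]  R=[3/2, 2]  gives 383/256
g_11 [BBRRBBBBBBB]  L=[0, 1, 5/4, 11/8, 23/16, 47/32, 95/64, 191/128, 383/256]  R=[3/2, 2]  gives 767/512
g_12 [BBRRBBBBBBBB]  L=[0, 1, 5/4, 11/8, 23/16, 47/32, 95/64, 191/128, 383/256, 767/512]  R=[3/2, 2]  gives 1535/1024
g_13 [BBRRBBBBBBBBB]  L=[0, 1, 5/4, 11/8, 23/16, 47/32, 95/64, 191/128, 383/256, 767/512, 1535/1024]  R=[3/2, 2]  gives 3071/2048
g_14 [BBRRBBBBBBBBBB]  L=[0, 1, 5/4, 11/8, 23/16, 47/32, 95/64, 191/128, 383/256, 767/512, 1535/1024, 3071/2048]  R=[3/2, 2]  gives 6143/4096
g_15 [BBRRBBBBBBBBBBB]  L=[0, 1, 5/4, 11/8, 23/16, 47/32, 95/64, 191/128, 383/256, 767/512, 1535/1024, 3071/2048, 6143/4096]  R=[3/2, 2]  gives 12287/8192

12287/8192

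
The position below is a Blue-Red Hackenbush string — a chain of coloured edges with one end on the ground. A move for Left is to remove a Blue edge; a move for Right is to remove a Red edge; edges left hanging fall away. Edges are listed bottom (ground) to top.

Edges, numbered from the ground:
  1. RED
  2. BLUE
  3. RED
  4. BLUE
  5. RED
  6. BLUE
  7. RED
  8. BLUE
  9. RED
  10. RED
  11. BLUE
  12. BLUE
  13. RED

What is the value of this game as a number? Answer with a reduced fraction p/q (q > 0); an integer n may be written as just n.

Build v(s[:k]) for k = 1..13, string s = RED BLUE RED BLUE RED BLUE RED BLUE RED RED BLUE BLUE RED.
v(R) = { · | 0 } → -1
v(RB) = { -1 | 0 } → -1/2
v(RBR) = { -1 | -1/2, 0 } → -3/4
v(RBRB) = { -1, -3/4 | -1/2, 0 } → -5/8
v(RBRBR) = { -1, -3/4 | -5/8, -1/2, 0 } → -11/16
v(RBRBRB) = { -1, -3/4, -11/16 | -5/8, -1/2, 0 } → -21/32
v(RBRBRBR) = { -1, -3/4, -11/16 | -21/32, -5/8, -1/2, 0 } → -43/64
v(RBRBRBRB) = { -1, -3/4, -11/16, -43/64 | -21/32, -5/8, -1/2, 0 } → -85/128
v(RBRBRBRBR) = { -1, -3/4, -11/16, -43/64 | -85/128, -21/32, -5/8, -1/2, 0 } → -171/256
v(RBRBRBRBRR) = { -1, -3/4, -11/16, -43/64 | -171/256, -85/128, -21/32, -5/8, -1/2, 0 } → -343/512
v(RBRBRBRBRRB) = { -1, -3/4, -11/16, -43/64, -343/512 | -171/256, -85/128, -21/32, -5/8, -1/2, 0 } → -685/1024
v(RBRBRBRBRRBB) = { -1, -3/4, -11/16, -43/64, -343/512, -685/1024 | -171/256, -85/128, -21/32, -5/8, -1/2, 0 } → -1369/2048
v(RBRBRBRBRRBBR) = { -1, -3/4, -11/16, -43/64, -343/512, -685/1024 | -1369/2048, -171/256, -85/128, -21/32, -5/8, -1/2, 0 } → -2739/4096

-2739/4096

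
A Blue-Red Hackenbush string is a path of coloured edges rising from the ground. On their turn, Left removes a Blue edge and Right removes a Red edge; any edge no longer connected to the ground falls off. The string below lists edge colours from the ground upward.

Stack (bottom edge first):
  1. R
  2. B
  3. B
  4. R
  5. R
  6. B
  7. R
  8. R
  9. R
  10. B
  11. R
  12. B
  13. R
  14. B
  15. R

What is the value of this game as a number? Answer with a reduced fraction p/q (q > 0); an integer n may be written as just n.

R: Left { · }, Right { 0 } → simplest -1
RB: Left { -1 }, Right { 0 } → simplest -1/2
RBB: Left { -1 -1/2 }, Right { 0 } → simplest -1/4
RBBR: Left { -1 -1/2 }, Right { -1/4 0 } → simplest -3/8
RBBRR: Left { -1 -1/2 }, Right { -3/8 -1/4 0 } → simplest -7/16
RBBRRB: Left { -1 -1/2 -7/16 }, Right { -3/8 -1/4 0 } → simplest -13/32
RBBRRBR: Left { -1 -1/2 -7/16 }, Right { -13/32 -3/8 -1/4 0 } → simplest -27/64
RBBRRBRR: Left { -1 -1/2 -7/16 }, Right { -27/64 -13/32 -3/8 -1/4 0 } → simplest -55/128
RBBRRBRRR: Left { -1 -1/2 -7/16 }, Right { -55/128 -27/64 -13/32 -3/8 -1/4 0 } → simplest -111/256
RBBRRBRRRB: Left { -1 -1/2 -7/16 -111/256 }, Right { -55/128 -27/64 -13/32 -3/8 -1/4 0 } → simplest -221/512
RBBRRBRRRBR: Left { -1 -1/2 -7/16 -111/256 }, Right { -221/512 -55/128 -27/64 -13/32 -3/8 -1/4 0 } → simplest -443/1024
RBBRRBRRRBRB: Left { -1 -1/2 -7/16 -111/256 -443/1024 }, Right { -221/512 -55/128 -27/64 -13/32 -3/8 -1/4 0 } → simplest -885/2048
RBBRRBRRRBRBR: Left { -1 -1/2 -7/16 -111/256 -443/1024 }, Right { -885/2048 -221/512 -55/128 -27/64 -13/32 -3/8 -1/4 0 } → simplest -1771/4096
RBBRRBRRRBRBRB: Left { -1 -1/2 -7/16 -111/256 -443/1024 -1771/4096 }, Right { -885/2048 -221/512 -55/128 -27/64 -13/32 -3/8 -1/4 0 } → simplest -3541/8192
RBBRRBRRRBRBRBR: Left { -1 -1/2 -7/16 -111/256 -443/1024 -1771/4096 }, Right { -3541/8192 -885/2048 -221/512 -55/128 -27/64 -13/32 -3/8 -1/4 0 } → simplest -7083/16384

-7083/16384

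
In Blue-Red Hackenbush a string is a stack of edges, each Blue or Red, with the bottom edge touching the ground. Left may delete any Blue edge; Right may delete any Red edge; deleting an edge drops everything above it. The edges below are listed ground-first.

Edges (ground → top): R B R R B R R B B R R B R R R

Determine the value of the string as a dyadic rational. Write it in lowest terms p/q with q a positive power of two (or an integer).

-13935/16384

edge 1 of 15 (R): { none | 0 } ⇒ -1
edge 2 of 15 (B): { -1 | 0 } ⇒ -1/2
edge 3 of 15 (R): { -1 | -1/2,0 } ⇒ -3/4
edge 4 of 15 (R): { -1 | -3/4,-1/2,0 } ⇒ -7/8
edge 5 of 15 (B): { -1,-7/8 | -3/4,-1/2,0 } ⇒ -13/16
edge 6 of 15 (R): { -1,-7/8 | -13/16,-3/4,-1/2,0 } ⇒ -27/32
edge 7 of 15 (R): { -1,-7/8 | -27/32,-13/16,-3/4,-1/2,0 } ⇒ -55/64
edge 8 of 15 (B): { -1,-7/8,-55/64 | -27/32,-13/16,-3/4,-1/2,0 } ⇒ -109/128
edge 9 of 15 (B): { -1,-7/8,-55/64,-109/128 | -27/32,-13/16,-3/4,-1/2,0 } ⇒ -217/256
edge 10 of 15 (R): { -1,-7/8,-55/64,-109/128 | -217/256,-27/32,-13/16,-3/4,-1/2,0 } ⇒ -435/512
edge 11 of 15 (R): { -1,-7/8,-55/64,-109/128 | -435/512,-217/256,-27/32,-13/16,-3/4,-1/2,0 } ⇒ -871/1024
edge 12 of 15 (B): { -1,-7/8,-55/64,-109/128,-871/1024 | -435/512,-217/256,-27/32,-13/16,-3/4,-1/2,0 } ⇒ -1741/2048
edge 13 of 15 (R): { -1,-7/8,-55/64,-109/128,-871/1024 | -1741/2048,-435/512,-217/256,-27/32,-13/16,-3/4,-1/2,0 } ⇒ -3483/4096
edge 14 of 15 (R): { -1,-7/8,-55/64,-109/128,-871/1024 | -3483/4096,-1741/2048,-435/512,-217/256,-27/32,-13/16,-3/4,-1/2,0 } ⇒ -6967/8192
edge 15 of 15 (R): { -1,-7/8,-55/64,-109/128,-871/1024 | -6967/8192,-3483/4096,-1741/2048,-435/512,-217/256,-27/32,-13/16,-3/4,-1/2,0 } ⇒ -13935/16384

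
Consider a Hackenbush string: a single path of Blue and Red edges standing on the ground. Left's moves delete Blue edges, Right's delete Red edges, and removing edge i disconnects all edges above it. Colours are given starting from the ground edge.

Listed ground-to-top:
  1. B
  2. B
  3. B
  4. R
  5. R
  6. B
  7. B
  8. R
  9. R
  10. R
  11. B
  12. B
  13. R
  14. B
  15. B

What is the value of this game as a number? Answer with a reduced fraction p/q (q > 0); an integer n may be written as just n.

Prefix values for B B B R R B B R R R B B R B B via {L|R} + simplicity:
B: Left { 0 }, Right { (no moves) } — simplest 1
BB: Left { 0; 1 }, Right { (no moves) } — simplest 2
BBB: Left { 0; 1; 2 }, Right { (no moves) } — simplest 3
BBBR: Left { 0; 1; 2 }, Right { 3 } — simplest 5/2
BBBRR: Left { 0; 1; 2 }, Right { 5/2; 3 } — simplest 9/4
BBBRRB: Left { 0; 1; 2; 9/4 }, Right { 5/2; 3 } — simplest 19/8
BBBRRBB: Left { 0; 1; 2; 9/4; 19/8 }, Right { 5/2; 3 } — simplest 39/16
BBBRRBBR: Left { 0; 1; 2; 9/4; 19/8 }, Right { 39/16; 5/2; 3 } — simplest 77/32
BBBRRBBRR: Left { 0; 1; 2; 9/4; 19/8 }, Right { 77/32; 39/16; 5/2; 3 } — simplest 153/64
BBBRRBBRRR: Left { 0; 1; 2; 9/4; 19/8 }, Right { 153/64; 77/32; 39/16; 5/2; 3 } — simplest 305/128
BBBRRBBRRRB: Left { 0; 1; 2; 9/4; 19/8; 305/128 }, Right { 153/64; 77/32; 39/16; 5/2; 3 } — simplest 611/256
BBBRRBBRRRBB: Left { 0; 1; 2; 9/4; 19/8; 305/128; 611/256 }, Right { 153/64; 77/32; 39/16; 5/2; 3 } — simplest 1223/512
BBBRRBBRRRBBR: Left { 0; 1; 2; 9/4; 19/8; 305/128; 611/256 }, Right { 1223/512; 153/64; 77/32; 39/16; 5/2; 3 } — simplest 2445/1024
BBBRRBBRRRBBRB: Left { 0; 1; 2; 9/4; 19/8; 305/128; 611/256; 2445/1024 }, Right { 1223/512; 153/64; 77/32; 39/16; 5/2; 3 } — simplest 4891/2048
BBBRRBBRRRBBRBB: Left { 0; 1; 2; 9/4; 19/8; 305/128; 611/256; 2445/1024; 4891/2048 }, Right { 1223/512; 153/64; 77/32; 39/16; 5/2; 3 } — simplest 9783/4096

9783/4096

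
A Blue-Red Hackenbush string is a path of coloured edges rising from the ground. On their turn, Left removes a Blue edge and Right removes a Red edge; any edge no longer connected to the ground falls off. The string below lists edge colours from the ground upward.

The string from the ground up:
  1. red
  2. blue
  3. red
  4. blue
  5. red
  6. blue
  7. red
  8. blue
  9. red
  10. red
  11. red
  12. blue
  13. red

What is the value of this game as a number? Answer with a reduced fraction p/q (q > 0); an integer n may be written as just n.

-2747/4096

G_1 [r]  L=[∅]  R=[0]  gives -1
G_2 [rb]  L=[-1]  R=[0]  gives -1/2
G_3 [rbr]  L=[-1]  R=[-1/2, 0]  gives -3/4
G_4 [rbrb]  L=[-1, -3/4]  R=[-1/2, 0]  gives -5/8
G_5 [rbrbr]  L=[-1, -3/4]  R=[-5/8, -1/2, 0]  gives -11/16
G_6 [rbrbrb]  L=[-1, -3/4, -11/16]  R=[-5/8, -1/2, 0]  gives -21/32
G_7 [rbrbrbr]  L=[-1, -3/4, -11/16]  R=[-21/32, -5/8, -1/2, 0]  gives -43/64
G_8 [rbrbrbrb]  L=[-1, -3/4, -11/16, -43/64]  R=[-21/32, -5/8, -1/2, 0]  gives -85/128
G_9 [rbrbrbrbr]  L=[-1, -3/4, -11/16, -43/64]  R=[-85/128, -21/32, -5/8, -1/2, 0]  gives -171/256
G_10 [rbrbrbrbrr]  L=[-1, -3/4, -11/16, -43/64]  R=[-171/256, -85/128, -21/32, -5/8, -1/2, 0]  gives -343/512
G_11 [rbrbrbrbrrr]  L=[-1, -3/4, -11/16, -43/64]  R=[-343/512, -171/256, -85/128, -21/32, -5/8, -1/2, 0]  gives -687/1024
G_12 [rbrbrbrbrrrb]  L=[-1, -3/4, -11/16, -43/64, -687/1024]  R=[-343/512, -171/256, -85/128, -21/32, -5/8, -1/2, 0]  gives -1373/2048
G_13 [rbrbrbrbrrrbr]  L=[-1, -3/4, -11/16, -43/64, -687/1024]  R=[-1373/2048, -343/512, -171/256, -85/128, -21/32, -5/8, -1/2, 0]  gives -2747/4096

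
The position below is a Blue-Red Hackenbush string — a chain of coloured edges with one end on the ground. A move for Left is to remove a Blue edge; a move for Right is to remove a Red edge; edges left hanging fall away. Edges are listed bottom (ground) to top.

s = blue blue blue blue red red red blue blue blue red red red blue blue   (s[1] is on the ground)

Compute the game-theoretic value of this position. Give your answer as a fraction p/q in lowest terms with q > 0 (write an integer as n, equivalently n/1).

Recurse on prefixes of the 15-edge string blue blue blue blue red red red blue blue blue red red red blue blue:
step 1: add blue to get b; options L={ 0 } R={  } -> 1
step 2: add blue to get bb; options L={ 0 1 } R={  } -> 2
step 3: add blue to get bbb; options L={ 0 1 2 } R={  } -> 3
step 4: add blue to get bbbb; options L={ 0 1 2 3 } R={  } -> 4
step 5: add red to get bbbbr; options L={ 0 1 2 3 } R={ 4 } -> 7/2
step 6: add red to get bbbbrr; options L={ 0 1 2 3 } R={ 7/2 4 } -> 13/4
step 7: add red to get bbbbrrr; options L={ 0 1 2 3 } R={ 13/4 7/2 4 } -> 25/8
step 8: add blue to get bbbbrrrb; options L={ 0 1 2 3 25/8 } R={ 13/4 7/2 4 } -> 51/16
step 9: add blue to get bbbbrrrbb; options L={ 0 1 2 3 25/8 51/16 } R={ 13/4 7/2 4 } -> 103/32
step 10: add blue to get bbbbrrrbbb; options L={ 0 1 2 3 25/8 51/16 103/32 } R={ 13/4 7/2 4 } -> 207/64
step 11: add red to get bbbbrrrbbbr; options L={ 0 1 2 3 25/8 51/16 103/32 } R={ 207/64 13/4 7/2 4 } -> 413/128
step 12: add red to get bbbbrrrbbbrr; options L={ 0 1 2 3 25/8 51/16 103/32 } R={ 413/128 207/64 13/4 7/2 4 } -> 825/256
step 13: add red to get bbbbrrrbbbrrr; options L={ 0 1 2 3 25/8 51/16 103/32 } R={ 825/256 413/128 207/64 13/4 7/2 4 } -> 1649/512
step 14: add blue to get bbbbrrrbbbrrrb; options L={ 0 1 2 3 25/8 51/16 103/32 1649/512 } R={ 825/256 413/128 207/64 13/4 7/2 4 } -> 3299/1024
step 15: add blue to get bbbbrrrbbbrrrbb; options L={ 0 1 2 3 25/8 51/16 103/32 1649/512 3299/1024 } R={ 825/256 413/128 207/64 13/4 7/2 4 } -> 6599/2048

6599/2048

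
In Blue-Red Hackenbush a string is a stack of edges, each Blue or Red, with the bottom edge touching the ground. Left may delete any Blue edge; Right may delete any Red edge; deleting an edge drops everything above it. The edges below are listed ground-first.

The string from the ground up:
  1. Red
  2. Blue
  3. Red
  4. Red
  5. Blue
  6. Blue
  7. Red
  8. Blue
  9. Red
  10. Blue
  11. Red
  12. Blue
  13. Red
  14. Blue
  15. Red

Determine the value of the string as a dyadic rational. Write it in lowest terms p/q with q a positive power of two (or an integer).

-12971/16384

value_1 [R]  L=[none]  R=[0]  -> -1
value_2 [RB]  L=[-1]  R=[0]  -> -1/2
value_3 [RBR]  L=[-1]  R=[-1/2; 0]  -> -3/4
value_4 [RBRR]  L=[-1]  R=[-3/4; -1/2; 0]  -> -7/8
value_5 [RBRRB]  L=[-1; -7/8]  R=[-3/4; -1/2; 0]  -> -13/16
value_6 [RBRRBB]  L=[-1; -7/8; -13/16]  R=[-3/4; -1/2; 0]  -> -25/32
value_7 [RBRRBBR]  L=[-1; -7/8; -13/16]  R=[-25/32; -3/4; -1/2; 0]  -> -51/64
value_8 [RBRRBBRB]  L=[-1; -7/8; -13/16; -51/64]  R=[-25/32; -3/4; -1/2; 0]  -> -101/128
value_9 [RBRRBBRBR]  L=[-1; -7/8; -13/16; -51/64]  R=[-101/128; -25/32; -3/4; -1/2; 0]  -> -203/256
value_10 [RBRRBBRBRB]  L=[-1; -7/8; -13/16; -51/64; -203/256]  R=[-101/128; -25/32; -3/4; -1/2; 0]  -> -405/512
value_11 [RBRRBBRBRBR]  L=[-1; -7/8; -13/16; -51/64; -203/256]  R=[-405/512; -101/128; -25/32; -3/4; -1/2; 0]  -> -811/1024
value_12 [RBRRBBRBRBRB]  L=[-1; -7/8; -13/16; -51/64; -203/256; -811/1024]  R=[-405/512; -101/128; -25/32; -3/4; -1/2; 0]  -> -1621/2048
value_13 [RBRRBBRBRBRBR]  L=[-1; -7/8; -13/16; -51/64; -203/256; -811/1024]  R=[-1621/2048; -405/512; -101/128; -25/32; -3/4; -1/2; 0]  -> -3243/4096
value_14 [RBRRBBRBRBRBRB]  L=[-1; -7/8; -13/16; -51/64; -203/256; -811/1024; -3243/4096]  R=[-1621/2048; -405/512; -101/128; -25/32; -3/4; -1/2; 0]  -> -6485/8192
value_15 [RBRRBBRBRBRBRBR]  L=[-1; -7/8; -13/16; -51/64; -203/256; -811/1024; -3243/4096]  R=[-6485/8192; -1621/2048; -405/512; -101/128; -25/32; -3/4; -1/2; 0]  -> -12971/16384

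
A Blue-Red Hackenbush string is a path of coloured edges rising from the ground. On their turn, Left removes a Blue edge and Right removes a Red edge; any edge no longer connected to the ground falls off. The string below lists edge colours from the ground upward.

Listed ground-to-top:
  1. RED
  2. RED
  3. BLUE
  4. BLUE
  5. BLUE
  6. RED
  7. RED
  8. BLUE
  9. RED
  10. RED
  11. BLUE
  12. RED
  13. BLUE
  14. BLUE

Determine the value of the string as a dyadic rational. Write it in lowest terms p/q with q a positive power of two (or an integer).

-4969/4096

Prefix values for RED RED BLUE BLUE BLUE RED RED BLUE RED RED BLUE RED BLUE BLUE via {L|R} + simplicity:
R: Left { · }, Right { 0 } — simplest -1
RR: Left { · }, Right { -1; 0 } — simplest -2
RRB: Left { -2 }, Right { -1; 0 } — simplest -3/2
RRBB: Left { -2; -3/2 }, Right { -1; 0 } — simplest -5/4
RRBBB: Left { -2; -3/2; -5/4 }, Right { -1; 0 } — simplest -9/8
RRBBBR: Left { -2; -3/2; -5/4 }, Right { -9/8; -1; 0 } — simplest -19/16
RRBBBRR: Left { -2; -3/2; -5/4 }, Right { -19/16; -9/8; -1; 0 } — simplest -39/32
RRBBBRRB: Left { -2; -3/2; -5/4; -39/32 }, Right { -19/16; -9/8; -1; 0 } — simplest -77/64
RRBBBRRBR: Left { -2; -3/2; -5/4; -39/32 }, Right { -77/64; -19/16; -9/8; -1; 0 } — simplest -155/128
RRBBBRRBRR: Left { -2; -3/2; -5/4; -39/32 }, Right { -155/128; -77/64; -19/16; -9/8; -1; 0 } — simplest -311/256
RRBBBRRBRRB: Left { -2; -3/2; -5/4; -39/32; -311/256 }, Right { -155/128; -77/64; -19/16; -9/8; -1; 0 } — simplest -621/512
RRBBBRRBRRBR: Left { -2; -3/2; -5/4; -39/32; -311/256 }, Right { -621/512; -155/128; -77/64; -19/16; -9/8; -1; 0 } — simplest -1243/1024
RRBBBRRBRRBRB: Left { -2; -3/2; -5/4; -39/32; -311/256; -1243/1024 }, Right { -621/512; -155/128; -77/64; -19/16; -9/8; -1; 0 } — simplest -2485/2048
RRBBBRRBRRBRBB: Left { -2; -3/2; -5/4; -39/32; -311/256; -1243/1024; -2485/2048 }, Right { -621/512; -155/128; -77/64; -19/16; -9/8; -1; 0 } — simplest -4969/4096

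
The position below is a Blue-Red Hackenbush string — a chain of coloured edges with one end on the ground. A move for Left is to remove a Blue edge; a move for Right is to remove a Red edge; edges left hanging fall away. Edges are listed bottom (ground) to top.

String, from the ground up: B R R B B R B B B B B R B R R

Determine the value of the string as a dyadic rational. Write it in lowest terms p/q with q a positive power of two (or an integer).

Recurse on prefixes of the 15-edge string B R R B B R B B B B B R B R R:
B: Left { 0 }, Right { · } → simplest 1
BR: Left { 0 }, Right { 1 } → simplest 1/2
BRR: Left { 0 }, Right { 1/2; 1 } → simplest 1/4
BRRB: Left { 0; 1/4 }, Right { 1/2; 1 } → simplest 3/8
BRRBB: Left { 0; 1/4; 3/8 }, Right { 1/2; 1 } → simplest 7/16
BRRBBR: Left { 0; 1/4; 3/8 }, Right { 7/16; 1/2; 1 } → simplest 13/32
BRRBBRB: Left { 0; 1/4; 3/8; 13/32 }, Right { 7/16; 1/2; 1 } → simplest 27/64
BRRBBRBB: Left { 0; 1/4; 3/8; 13/32; 27/64 }, Right { 7/16; 1/2; 1 } → simplest 55/128
BRRBBRBBB: Left { 0; 1/4; 3/8; 13/32; 27/64; 55/128 }, Right { 7/16; 1/2; 1 } → simplest 111/256
BRRBBRBBBB: Left { 0; 1/4; 3/8; 13/32; 27/64; 55/128; 111/256 }, Right { 7/16; 1/2; 1 } → simplest 223/512
BRRBBRBBBBB: Left { 0; 1/4; 3/8; 13/32; 27/64; 55/128; 111/256; 223/512 }, Right { 7/16; 1/2; 1 } → simplest 447/1024
BRRBBRBBBBBR: Left { 0; 1/4; 3/8; 13/32; 27/64; 55/128; 111/256; 223/512 }, Right { 447/1024; 7/16; 1/2; 1 } → simplest 893/2048
BRRBBRBBBBBRB: Left { 0; 1/4; 3/8; 13/32; 27/64; 55/128; 111/256; 223/512; 893/2048 }, Right { 447/1024; 7/16; 1/2; 1 } → simplest 1787/4096
BRRBBRBBBBBRBR: Left { 0; 1/4; 3/8; 13/32; 27/64; 55/128; 111/256; 223/512; 893/2048 }, Right { 1787/4096; 447/1024; 7/16; 1/2; 1 } → simplest 3573/8192
BRRBBRBBBBBRBRR: Left { 0; 1/4; 3/8; 13/32; 27/64; 55/128; 111/256; 223/512; 893/2048 }, Right { 3573/8192; 1787/4096; 447/1024; 7/16; 1/2; 1 } → simplest 7145/16384

7145/16384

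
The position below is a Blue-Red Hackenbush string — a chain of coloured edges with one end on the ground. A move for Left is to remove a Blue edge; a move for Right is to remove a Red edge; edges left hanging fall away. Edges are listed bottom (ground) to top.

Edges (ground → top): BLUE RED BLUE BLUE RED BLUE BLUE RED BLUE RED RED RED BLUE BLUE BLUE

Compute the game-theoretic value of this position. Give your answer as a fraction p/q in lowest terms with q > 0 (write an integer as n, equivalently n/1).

13967/16384

g(B) = { 0 | · } so 1
g(BR) = { 0 | 1 } so 1/2
g(BRB) = { 0,1/2 | 1 } so 3/4
g(BRBB) = { 0,1/2,3/4 | 1 } so 7/8
g(BRBBR) = { 0,1/2,3/4 | 7/8,1 } so 13/16
g(BRBBRB) = { 0,1/2,3/4,13/16 | 7/8,1 } so 27/32
g(BRBBRBB) = { 0,1/2,3/4,13/16,27/32 | 7/8,1 } so 55/64
g(BRBBRBBR) = { 0,1/2,3/4,13/16,27/32 | 55/64,7/8,1 } so 109/128
g(BRBBRBBRB) = { 0,1/2,3/4,13/16,27/32,109/128 | 55/64,7/8,1 } so 219/256
g(BRBBRBBRBR) = { 0,1/2,3/4,13/16,27/32,109/128 | 219/256,55/64,7/8,1 } so 437/512
g(BRBBRBBRBRR) = { 0,1/2,3/4,13/16,27/32,109/128 | 437/512,219/256,55/64,7/8,1 } so 873/1024
g(BRBBRBBRBRRR) = { 0,1/2,3/4,13/16,27/32,109/128 | 873/1024,437/512,219/256,55/64,7/8,1 } so 1745/2048
g(BRBBRBBRBRRRB) = { 0,1/2,3/4,13/16,27/32,109/128,1745/2048 | 873/1024,437/512,219/256,55/64,7/8,1 } so 3491/4096
g(BRBBRBBRBRRRBB) = { 0,1/2,3/4,13/16,27/32,109/128,1745/2048,3491/4096 | 873/1024,437/512,219/256,55/64,7/8,1 } so 6983/8192
g(BRBBRBBRBRRRBBB) = { 0,1/2,3/4,13/16,27/32,109/128,1745/2048,3491/4096,6983/8192 | 873/1024,437/512,219/256,55/64,7/8,1 } so 13967/16384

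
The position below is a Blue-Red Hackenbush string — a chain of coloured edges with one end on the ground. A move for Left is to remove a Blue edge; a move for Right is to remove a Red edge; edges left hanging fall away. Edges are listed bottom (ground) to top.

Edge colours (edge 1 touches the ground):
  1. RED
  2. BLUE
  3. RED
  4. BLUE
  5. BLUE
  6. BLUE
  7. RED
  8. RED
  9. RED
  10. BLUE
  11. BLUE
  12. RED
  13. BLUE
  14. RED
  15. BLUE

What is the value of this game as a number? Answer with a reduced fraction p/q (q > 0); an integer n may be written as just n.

1 of 15 · R · max L −∞ · min R 0 => -1
2 of 15 · RB · max L -1 · min R 0 => -1/2
3 of 15 · RBR · max L -1 · min R -1/2 => -3/4
4 of 15 · RBRB · max L -3/4 · min R -1/2 => -5/8
5 of 15 · RBRBB · max L -5/8 · min R -1/2 => -9/16
6 of 15 · RBRBBB · max L -9/16 · min R -1/2 => -17/32
7 of 15 · RBRBBBR · max L -9/16 · min R -17/32 => -35/64
8 of 15 · RBRBBBRR · max L -9/16 · min R -35/64 => -71/128
9 of 15 · RBRBBBRRR · max L -9/16 · min R -71/128 => -143/256
10 of 15 · RBRBBBRRRB · max L -143/256 · min R -71/128 => -285/512
11 of 15 · RBRBBBRRRBB · max L -285/512 · min R -71/128 => -569/1024
12 of 15 · RBRBBBRRRBBR · max L -285/512 · min R -569/1024 => -1139/2048
13 of 15 · RBRBBBRRRBBRB · max L -1139/2048 · min R -569/1024 => -2277/4096
14 of 15 · RBRBBBRRRBBRBR · max L -1139/2048 · min R -2277/4096 => -4555/8192
15 of 15 · RBRBBBRRRBBRBRB · max L -4555/8192 · min R -2277/4096 => -9109/16384

-9109/16384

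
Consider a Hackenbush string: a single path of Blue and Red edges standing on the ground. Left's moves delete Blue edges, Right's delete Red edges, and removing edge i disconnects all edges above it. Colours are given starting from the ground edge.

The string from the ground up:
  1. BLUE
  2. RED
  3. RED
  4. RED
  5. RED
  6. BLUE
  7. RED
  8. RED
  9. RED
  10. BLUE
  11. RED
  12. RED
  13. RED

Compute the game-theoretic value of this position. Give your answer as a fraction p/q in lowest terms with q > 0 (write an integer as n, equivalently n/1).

273/4096

Prefix values for BLUE RED RED RED RED BLUE RED RED RED BLUE RED RED RED via {L|R} + simplicity:
1 of 13 · B · max L 0 · min R +∞ = 1
2 of 13 · BR · max L 0 · min R 1 = 1/2
3 of 13 · BRR · max L 0 · min R 1/2 = 1/4
4 of 13 · BRRR · max L 0 · min R 1/4 = 1/8
5 of 13 · BRRRR · max L 0 · min R 1/8 = 1/16
6 of 13 · BRRRRB · max L 1/16 · min R 1/8 = 3/32
7 of 13 · BRRRRBR · max L 1/16 · min R 3/32 = 5/64
8 of 13 · BRRRRBRR · max L 1/16 · min R 5/64 = 9/128
9 of 13 · BRRRRBRRR · max L 1/16 · min R 9/128 = 17/256
10 of 13 · BRRRRBRRRB · max L 17/256 · min R 9/128 = 35/512
11 of 13 · BRRRRBRRRBR · max L 17/256 · min R 35/512 = 69/1024
12 of 13 · BRRRRBRRRBRR · max L 17/256 · min R 69/1024 = 137/2048
13 of 13 · BRRRRBRRRBRRR · max L 17/256 · min R 137/2048 = 273/4096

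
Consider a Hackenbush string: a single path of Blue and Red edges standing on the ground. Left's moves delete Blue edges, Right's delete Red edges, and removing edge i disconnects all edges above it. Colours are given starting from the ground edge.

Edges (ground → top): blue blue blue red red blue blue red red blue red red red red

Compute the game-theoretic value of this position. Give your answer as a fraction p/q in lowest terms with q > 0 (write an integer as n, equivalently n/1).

4897/2048

Build val(s[:k]) for k = 1..14, string s = blue blue blue red red blue blue red red blue red red red red.
edge 1 of 14 (blue): { 0 | none } so 1
edge 2 of 14 (blue): { 0; 1 | none } so 2
edge 3 of 14 (blue): { 0; 1; 2 | none } so 3
edge 4 of 14 (red): { 0; 1; 2 | 3 } so 5/2
edge 5 of 14 (red): { 0; 1; 2 | 5/2; 3 } so 9/4
edge 6 of 14 (blue): { 0; 1; 2; 9/4 | 5/2; 3 } so 19/8
edge 7 of 14 (blue): { 0; 1; 2; 9/4; 19/8 | 5/2; 3 } so 39/16
edge 8 of 14 (red): { 0; 1; 2; 9/4; 19/8 | 39/16; 5/2; 3 } so 77/32
edge 9 of 14 (red): { 0; 1; 2; 9/4; 19/8 | 77/32; 39/16; 5/2; 3 } so 153/64
edge 10 of 14 (blue): { 0; 1; 2; 9/4; 19/8; 153/64 | 77/32; 39/16; 5/2; 3 } so 307/128
edge 11 of 14 (red): { 0; 1; 2; 9/4; 19/8; 153/64 | 307/128; 77/32; 39/16; 5/2; 3 } so 613/256
edge 12 of 14 (red): { 0; 1; 2; 9/4; 19/8; 153/64 | 613/256; 307/128; 77/32; 39/16; 5/2; 3 } so 1225/512
edge 13 of 14 (red): { 0; 1; 2; 9/4; 19/8; 153/64 | 1225/512; 613/256; 307/128; 77/32; 39/16; 5/2; 3 } so 2449/1024
edge 14 of 14 (red): { 0; 1; 2; 9/4; 19/8; 153/64 | 2449/1024; 1225/512; 613/256; 307/128; 77/32; 39/16; 5/2; 3 } so 4897/2048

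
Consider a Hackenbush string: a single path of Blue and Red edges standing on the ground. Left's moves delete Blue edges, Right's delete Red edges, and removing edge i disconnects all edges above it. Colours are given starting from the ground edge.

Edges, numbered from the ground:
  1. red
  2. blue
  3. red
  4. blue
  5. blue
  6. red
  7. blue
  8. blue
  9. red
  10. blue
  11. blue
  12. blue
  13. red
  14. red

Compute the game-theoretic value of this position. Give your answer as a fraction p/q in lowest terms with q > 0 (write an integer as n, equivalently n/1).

-4679/8192

r: Left { · }, Right { 0 } -> simplest -1
rb: Left { -1 }, Right { 0 } -> simplest -1/2
rbr: Left { -1 }, Right { -1/2; 0 } -> simplest -3/4
rbrb: Left { -1; -3/4 }, Right { -1/2; 0 } -> simplest -5/8
rbrbb: Left { -1; -3/4; -5/8 }, Right { -1/2; 0 } -> simplest -9/16
rbrbbr: Left { -1; -3/4; -5/8 }, Right { -9/16; -1/2; 0 } -> simplest -19/32
rbrbbrb: Left { -1; -3/4; -5/8; -19/32 }, Right { -9/16; -1/2; 0 } -> simplest -37/64
rbrbbrbb: Left { -1; -3/4; -5/8; -19/32; -37/64 }, Right { -9/16; -1/2; 0 } -> simplest -73/128
rbrbbrbbr: Left { -1; -3/4; -5/8; -19/32; -37/64 }, Right { -73/128; -9/16; -1/2; 0 } -> simplest -147/256
rbrbbrbbrb: Left { -1; -3/4; -5/8; -19/32; -37/64; -147/256 }, Right { -73/128; -9/16; -1/2; 0 } -> simplest -293/512
rbrbbrbbrbb: Left { -1; -3/4; -5/8; -19/32; -37/64; -147/256; -293/512 }, Right { -73/128; -9/16; -1/2; 0 } -> simplest -585/1024
rbrbbrbbrbbb: Left { -1; -3/4; -5/8; -19/32; -37/64; -147/256; -293/512; -585/1024 }, Right { -73/128; -9/16; -1/2; 0 } -> simplest -1169/2048
rbrbbrbbrbbbr: Left { -1; -3/4; -5/8; -19/32; -37/64; -147/256; -293/512; -585/1024 }, Right { -1169/2048; -73/128; -9/16; -1/2; 0 } -> simplest -2339/4096
rbrbbrbbrbbbrr: Left { -1; -3/4; -5/8; -19/32; -37/64; -147/256; -293/512; -585/1024 }, Right { -2339/4096; -1169/2048; -73/128; -9/16; -1/2; 0 } -> simplest -4679/8192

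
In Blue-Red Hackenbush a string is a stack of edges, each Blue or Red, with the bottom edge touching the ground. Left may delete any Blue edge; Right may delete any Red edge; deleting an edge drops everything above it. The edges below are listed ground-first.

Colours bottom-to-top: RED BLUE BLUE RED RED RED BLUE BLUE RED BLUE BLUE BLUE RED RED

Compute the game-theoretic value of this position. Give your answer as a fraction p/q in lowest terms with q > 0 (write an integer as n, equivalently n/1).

-3655/8192

Recurse on prefixes of the 14-edge string RED BLUE BLUE RED RED RED BLUE BLUE RED BLUE BLUE BLUE RED RED:
value(R) = { (no moves) | 0 } => -1
value(RB) = { -1 | 0 } => -1/2
value(RBB) = { -1,-1/2 | 0 } => -1/4
value(RBBR) = { -1,-1/2 | -1/4,0 } => -3/8
value(RBBRR) = { -1,-1/2 | -3/8,-1/4,0 } => -7/16
value(RBBRRR) = { -1,-1/2 | -7/16,-3/8,-1/4,0 } => -15/32
value(RBBRRRB) = { -1,-1/2,-15/32 | -7/16,-3/8,-1/4,0 } => -29/64
value(RBBRRRBB) = { -1,-1/2,-15/32,-29/64 | -7/16,-3/8,-1/4,0 } => -57/128
value(RBBRRRBBR) = { -1,-1/2,-15/32,-29/64 | -57/128,-7/16,-3/8,-1/4,0 } => -115/256
value(RBBRRRBBRB) = { -1,-1/2,-15/32,-29/64,-115/256 | -57/128,-7/16,-3/8,-1/4,0 } => -229/512
value(RBBRRRBBRBB) = { -1,-1/2,-15/32,-29/64,-115/256,-229/512 | -57/128,-7/16,-3/8,-1/4,0 } => -457/1024
value(RBBRRRBBRBBB) = { -1,-1/2,-15/32,-29/64,-115/256,-229/512,-457/1024 | -57/128,-7/16,-3/8,-1/4,0 } => -913/2048
value(RBBRRRBBRBBBR) = { -1,-1/2,-15/32,-29/64,-115/256,-229/512,-457/1024 | -913/2048,-57/128,-7/16,-3/8,-1/4,0 } => -1827/4096
value(RBBRRRBBRBBBRR) = { -1,-1/2,-15/32,-29/64,-115/256,-229/512,-457/1024 | -1827/4096,-913/2048,-57/128,-7/16,-3/8,-1/4,0 } => -3655/8192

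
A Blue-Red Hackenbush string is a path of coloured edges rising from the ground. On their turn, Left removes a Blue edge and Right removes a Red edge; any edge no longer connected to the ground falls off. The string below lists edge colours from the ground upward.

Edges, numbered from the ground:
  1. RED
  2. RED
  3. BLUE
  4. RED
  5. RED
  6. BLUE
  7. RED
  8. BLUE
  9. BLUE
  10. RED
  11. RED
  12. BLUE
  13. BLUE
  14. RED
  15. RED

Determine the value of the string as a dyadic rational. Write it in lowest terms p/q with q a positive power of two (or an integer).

Build value(s[:k]) for k = 1..15, string s = RED RED BLUE RED RED BLUE RED BLUE BLUE RED RED BLUE BLUE RED RED.
step 1: add RED to get R; options L={ · } R={ 0 } => -1
step 2: add RED to get RR; options L={ · } R={ -1, 0 } => -2
step 3: add BLUE to get RRB; options L={ -2 } R={ -1, 0 } => -3/2
step 4: add RED to get RRBR; options L={ -2 } R={ -3/2, -1, 0 } => -7/4
step 5: add RED to get RRBRR; options L={ -2 } R={ -7/4, -3/2, -1, 0 } => -15/8
step 6: add BLUE to get RRBRRB; options L={ -2, -15/8 } R={ -7/4, -3/2, -1, 0 } => -29/16
step 7: add RED to get RRBRRBR; options L={ -2, -15/8 } R={ -29/16, -7/4, -3/2, -1, 0 } => -59/32
step 8: add BLUE to get RRBRRBRB; options L={ -2, -15/8, -59/32 } R={ -29/16, -7/4, -3/2, -1, 0 } => -117/64
step 9: add BLUE to get RRBRRBRBB; options L={ -2, -15/8, -59/32, -117/64 } R={ -29/16, -7/4, -3/2, -1, 0 } => -233/128
step 10: add RED to get RRBRRBRBBR; options L={ -2, -15/8, -59/32, -117/64 } R={ -233/128, -29/16, -7/4, -3/2, -1, 0 } => -467/256
step 11: add RED to get RRBRRBRBBRR; options L={ -2, -15/8, -59/32, -117/64 } R={ -467/256, -233/128, -29/16, -7/4, -3/2, -1, 0 } => -935/512
step 12: add BLUE to get RRBRRBRBBRRB; options L={ -2, -15/8, -59/32, -117/64, -935/512 } R={ -467/256, -233/128, -29/16, -7/4, -3/2, -1, 0 } => -1869/1024
step 13: add BLUE to get RRBRRBRBBRRBB; options L={ -2, -15/8, -59/32, -117/64, -935/512, -1869/1024 } R={ -467/256, -233/128, -29/16, -7/4, -3/2, -1, 0 } => -3737/2048
step 14: add RED to get RRBRRBRBBRRBBR; options L={ -2, -15/8, -59/32, -117/64, -935/512, -1869/1024 } R={ -3737/2048, -467/256, -233/128, -29/16, -7/4, -3/2, -1, 0 } => -7475/4096
step 15: add RED to get RRBRRBRBBRRBBRR; options L={ -2, -15/8, -59/32, -117/64, -935/512, -1869/1024 } R={ -7475/4096, -3737/2048, -467/256, -233/128, -29/16, -7/4, -3/2, -1, 0 } => -14951/8192

-14951/8192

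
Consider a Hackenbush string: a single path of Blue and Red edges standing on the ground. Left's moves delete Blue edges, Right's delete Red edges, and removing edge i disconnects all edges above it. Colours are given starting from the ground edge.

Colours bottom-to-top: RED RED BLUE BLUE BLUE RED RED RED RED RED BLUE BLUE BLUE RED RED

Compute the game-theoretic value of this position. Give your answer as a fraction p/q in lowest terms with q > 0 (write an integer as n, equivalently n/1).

value(R) = { · | 0 } -> -1
value(RR) = { · | -1; 0 } -> -2
value(RRB) = { -2 | -1; 0 } -> -3/2
value(RRBB) = { -2; -3/2 | -1; 0 } -> -5/4
value(RRBBB) = { -2; -3/2; -5/4 | -1; 0 } -> -9/8
value(RRBBBR) = { -2; -3/2; -5/4 | -9/8; -1; 0 } -> -19/16
value(RRBBBRR) = { -2; -3/2; -5/4 | -19/16; -9/8; -1; 0 } -> -39/32
value(RRBBBRRR) = { -2; -3/2; -5/4 | -39/32; -19/16; -9/8; -1; 0 } -> -79/64
value(RRBBBRRRR) = { -2; -3/2; -5/4 | -79/64; -39/32; -19/16; -9/8; -1; 0 } -> -159/128
value(RRBBBRRRRR) = { -2; -3/2; -5/4 | -159/128; -79/64; -39/32; -19/16; -9/8; -1; 0 } -> -319/256
value(RRBBBRRRRRB) = { -2; -3/2; -5/4; -319/256 | -159/128; -79/64; -39/32; -19/16; -9/8; -1; 0 } -> -637/512
value(RRBBBRRRRRBB) = { -2; -3/2; -5/4; -319/256; -637/512 | -159/128; -79/64; -39/32; -19/16; -9/8; -1; 0 } -> -1273/1024
value(RRBBBRRRRRBBB) = { -2; -3/2; -5/4; -319/256; -637/512; -1273/1024 | -159/128; -79/64; -39/32; -19/16; -9/8; -1; 0 } -> -2545/2048
value(RRBBBRRRRRBBBR) = { -2; -3/2; -5/4; -319/256; -637/512; -1273/1024 | -2545/2048; -159/128; -79/64; -39/32; -19/16; -9/8; -1; 0 } -> -5091/4096
value(RRBBBRRRRRBBBRR) = { -2; -3/2; -5/4; -319/256; -637/512; -1273/1024 | -5091/4096; -2545/2048; -159/128; -79/64; -39/32; -19/16; -9/8; -1; 0 } -> -10183/8192

-10183/8192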